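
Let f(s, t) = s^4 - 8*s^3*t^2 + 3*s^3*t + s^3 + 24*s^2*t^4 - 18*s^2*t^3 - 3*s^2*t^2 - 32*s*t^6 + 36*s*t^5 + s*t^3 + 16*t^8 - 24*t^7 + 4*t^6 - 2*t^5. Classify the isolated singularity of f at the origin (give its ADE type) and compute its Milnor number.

The Hessian of f at 0 is [[0, 0], [0, 0]] with rank 0, so corank 2. A Groebner basis of the Jacobian ideal J(f) in C{s,t} is {-3*s^2/19 + t^4 - t^3/19, s^3, s^2*t + s^2/19 + t^3/57, -8*s^2/19 + s*t^2 - 8*t^3/57}; counting standard monomials gives mu = 7. Corank 2; j^3 = s^3 is a perfect cube, so E-series; the 4-jet and mu = 7 give E_7.

Type E_{7}, Milnor number mu = 7.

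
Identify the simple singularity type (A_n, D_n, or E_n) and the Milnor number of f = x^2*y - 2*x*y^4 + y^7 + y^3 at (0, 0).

Type D4, Milnor number mu = 4.

The Hessian of f at 0 has rank 0. Corank 2; j^3 = y*(x^2 + y^2) splits into three distinct lines over C (the quadratic factor has nonzero discriminant), so D_4.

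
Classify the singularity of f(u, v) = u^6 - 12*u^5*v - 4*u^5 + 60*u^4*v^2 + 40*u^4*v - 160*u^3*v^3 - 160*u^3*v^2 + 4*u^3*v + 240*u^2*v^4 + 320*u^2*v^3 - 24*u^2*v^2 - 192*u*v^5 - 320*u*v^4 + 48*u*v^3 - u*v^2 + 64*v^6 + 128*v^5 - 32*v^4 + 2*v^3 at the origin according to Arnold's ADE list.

D_7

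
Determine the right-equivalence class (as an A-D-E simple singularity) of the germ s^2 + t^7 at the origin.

A6

The Hessian of f at 0 has rank 1. Corank 1: A-series; mu = 6 gives A_6.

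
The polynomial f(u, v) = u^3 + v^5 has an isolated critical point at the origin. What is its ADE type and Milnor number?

Type E8, Milnor number mu = 8.

The Hessian of f at 0 has rank 0. Corank 2; j^3 = u^3 is a perfect cube, so E-series; the 5-jet and mu = 8 give E_8.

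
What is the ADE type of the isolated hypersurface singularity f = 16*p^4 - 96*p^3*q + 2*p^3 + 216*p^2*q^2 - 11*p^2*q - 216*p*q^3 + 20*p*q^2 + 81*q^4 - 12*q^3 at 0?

The Hessian of f at 0 has rank 0. Corank 2; j^3 = (p - 2*q)^2*(2*p - 3*q) has shape L^2 M (L != M), so D-series; mu = 5 gives D_5.

D_{5}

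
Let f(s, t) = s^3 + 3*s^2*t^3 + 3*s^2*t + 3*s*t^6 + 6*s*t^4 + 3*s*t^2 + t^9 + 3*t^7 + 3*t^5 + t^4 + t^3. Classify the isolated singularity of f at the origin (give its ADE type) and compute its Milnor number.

Type E6, Milnor number mu = 6.

The Hessian of f at 0 has rank 0. Corank 2; j^3 = (s + t)^3 is a perfect cube, so E-series; the 4-jet and mu = 6 give E_6.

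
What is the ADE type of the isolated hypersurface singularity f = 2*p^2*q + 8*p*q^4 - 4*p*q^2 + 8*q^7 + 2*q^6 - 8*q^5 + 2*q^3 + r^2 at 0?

The Hessian of f at 0 has rank 1. Corank 2; j^3 = 2*q*(p - q)^2 has shape L^2 M (L != M), so D-series; mu = 7 gives D_7.

D_{7}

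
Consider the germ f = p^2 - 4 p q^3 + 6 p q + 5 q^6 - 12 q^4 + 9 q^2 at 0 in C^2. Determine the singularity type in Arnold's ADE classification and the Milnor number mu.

Type A_5, Milnor number mu = 5.

The Hessian of f at 0 has rank 1. Corank 1: A-series; mu = 5 gives A_5.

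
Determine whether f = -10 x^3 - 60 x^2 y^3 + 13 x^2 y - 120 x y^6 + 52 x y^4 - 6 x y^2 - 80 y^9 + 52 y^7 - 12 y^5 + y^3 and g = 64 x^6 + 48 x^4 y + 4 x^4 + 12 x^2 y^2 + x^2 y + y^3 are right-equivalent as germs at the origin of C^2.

The Hessian of f at 0 is [[0, 0], [0, 0]] with rank 0, so corank 2. A Groebner basis of the Jacobian ideal J(f) in C{x,y} is {y^3, x^2 - 3*y^2/11, x*y - 6*y^2/11}; counting standard monomials gives mu = 4. Corank 2; j^3 = -(2*x - y)*(5*x^2 - 4*x*y + y^2) splits into three distinct lines over C (the quadratic factor has nonzero discriminant), so D_4. The Hessian of g at 0 is [[0, 0], [0, 0]] with rank 0, so corank 2. A Groebner basis of the Jacobian ideal J(g) in C{x,y} is {y^3, x^2 + 3*y^2, x*y}; counting standard monomials gives mu = 4. Corank 2; j^3 = y*(x^2 + y^2) splits into three distinct lines over C (the quadratic factor has nonzero discriminant), so D_4. Both have type D_4, hence right-equivalent.

Yes.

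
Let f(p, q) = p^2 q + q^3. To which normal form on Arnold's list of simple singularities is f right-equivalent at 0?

D_4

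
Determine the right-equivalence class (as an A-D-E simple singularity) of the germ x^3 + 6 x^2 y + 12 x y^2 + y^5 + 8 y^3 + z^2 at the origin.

The Hessian of f at 0 has rank 1. Corank 2; j^3 = (x + 2*y)^3 is a perfect cube, so E-series; the 5-jet and mu = 8 give E_8.

E8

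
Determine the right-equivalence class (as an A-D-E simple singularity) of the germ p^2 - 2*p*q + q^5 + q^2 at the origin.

A_{4}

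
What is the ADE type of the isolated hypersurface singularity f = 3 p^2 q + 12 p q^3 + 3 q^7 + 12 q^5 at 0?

D8

The Hessian of f at 0 has rank 0. Corank 2; j^3 = 3*p^2*q has shape L^2 M (L != M), so D-series; mu = 8 gives D_8.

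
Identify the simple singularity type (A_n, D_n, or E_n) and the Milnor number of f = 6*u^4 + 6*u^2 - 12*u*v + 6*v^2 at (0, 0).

The Hessian of f at 0 is [[12, -12], [-12, 12]] with rank 1, so corank 1. A Groebner basis of the Jacobian ideal J(f) in C{u,v} is {v^3, u - v}; counting standard monomials gives mu = 3. Corank 1: A-series; mu = 3 gives A_3.

Type A_{3}, Milnor number mu = 3.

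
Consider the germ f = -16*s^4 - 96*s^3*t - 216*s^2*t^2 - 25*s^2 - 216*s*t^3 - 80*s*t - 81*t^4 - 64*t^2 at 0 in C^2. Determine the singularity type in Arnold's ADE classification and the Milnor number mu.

Type A3, Milnor number mu = 3.

The Hessian of f at 0 is [[-50, -80], [-80, -128]] with rank 1, so corank 1. A Groebner basis of the Jacobian ideal J(f) in C{s,t} is {t^3, s + 8*t/5}; counting standard monomials gives mu = 3. Corank 1: A-series; mu = 3 gives A_3.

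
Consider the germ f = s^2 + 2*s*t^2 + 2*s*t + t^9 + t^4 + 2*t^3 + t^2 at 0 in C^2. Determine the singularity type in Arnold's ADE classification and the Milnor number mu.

The Hessian of f at 0 is [[2, 2], [2, 2]] with rank 1, so corank 1. A Groebner basis of the Jacobian ideal J(f) in C{s,t} is {s^4 + 4*s^3*t - 6*s^3 - 10*s^2*t + 5*s^2 + 6*s*t - s - t, s + t^2 + t}; counting standard monomials gives mu = 8. Corank 1: A-series; mu = 8 gives A_8.

Type A_{8}, Milnor number mu = 8.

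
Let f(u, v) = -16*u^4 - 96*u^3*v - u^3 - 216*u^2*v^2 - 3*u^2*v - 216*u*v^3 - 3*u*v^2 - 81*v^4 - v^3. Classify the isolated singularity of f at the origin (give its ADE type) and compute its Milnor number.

The Hessian of f at 0 is [[0, 0], [0, 0]] with rank 0, so corank 2. A Groebner basis of the Jacobian ideal J(f) in C{u,v} is {v^4, u*v^2 + 7*v^3/6, u^2 + 2*u*v + v^2}; counting standard monomials gives mu = 6. Corank 2; j^3 = -(u + v)^3 is a perfect cube, so E-series; the 4-jet and mu = 6 give E_6.

Type E_{6}, Milnor number mu = 6.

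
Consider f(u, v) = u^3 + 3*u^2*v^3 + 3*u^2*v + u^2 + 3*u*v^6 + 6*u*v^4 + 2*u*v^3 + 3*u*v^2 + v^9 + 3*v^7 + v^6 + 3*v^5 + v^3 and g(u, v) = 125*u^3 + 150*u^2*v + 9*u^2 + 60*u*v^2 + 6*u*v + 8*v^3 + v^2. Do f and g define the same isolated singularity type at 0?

Yes.

The Hessian of f at 0 has rank 1. Corank 1: A-series; mu = 2 gives A_2. The Hessian of g at 0 has rank 1. Corank 1: A-series; mu = 2 gives A_2. Both have type A_2, hence right-equivalent.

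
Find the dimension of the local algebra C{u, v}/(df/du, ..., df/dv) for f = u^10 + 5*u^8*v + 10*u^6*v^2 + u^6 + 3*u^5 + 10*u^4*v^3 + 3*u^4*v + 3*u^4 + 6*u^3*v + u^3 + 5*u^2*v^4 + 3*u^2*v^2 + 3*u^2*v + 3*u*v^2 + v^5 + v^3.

8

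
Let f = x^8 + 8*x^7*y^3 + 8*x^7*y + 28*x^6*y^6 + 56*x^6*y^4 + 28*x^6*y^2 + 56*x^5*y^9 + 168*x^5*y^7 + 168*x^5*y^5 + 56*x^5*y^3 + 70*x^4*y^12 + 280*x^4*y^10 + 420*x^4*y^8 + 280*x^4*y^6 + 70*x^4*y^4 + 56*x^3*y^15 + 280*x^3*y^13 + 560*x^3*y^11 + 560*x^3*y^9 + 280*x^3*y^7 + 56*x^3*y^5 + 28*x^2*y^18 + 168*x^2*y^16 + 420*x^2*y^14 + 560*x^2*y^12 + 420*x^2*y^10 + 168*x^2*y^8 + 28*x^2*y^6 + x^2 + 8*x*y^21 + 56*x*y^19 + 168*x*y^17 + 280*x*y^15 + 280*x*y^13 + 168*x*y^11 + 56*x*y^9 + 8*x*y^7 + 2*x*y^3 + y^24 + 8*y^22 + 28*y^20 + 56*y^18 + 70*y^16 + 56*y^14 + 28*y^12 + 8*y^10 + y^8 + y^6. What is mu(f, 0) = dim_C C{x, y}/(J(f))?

7

The Hessian of f at 0 is [[2, 0], [0, 0]] with rank 1, so corank 1. A Groebner basis of the Jacobian ideal J(f) in C{x,y} is {x^3, x^2*y, x + y^3}; counting standard monomials gives mu = 7. Corank 1: A-series; mu = 7 gives A_7.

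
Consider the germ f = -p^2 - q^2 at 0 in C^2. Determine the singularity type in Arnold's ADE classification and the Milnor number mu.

Type A1, Milnor number mu = 1.

The Hessian of f at 0 is [[-2, 0], [0, -2]] with rank 2, so corank 0. A Groebner basis of the Jacobian ideal J(f) in C{p,q} is {p, q}; counting standard monomials gives mu = 1. Corank 0: nondegenerate Morse point, so A_1.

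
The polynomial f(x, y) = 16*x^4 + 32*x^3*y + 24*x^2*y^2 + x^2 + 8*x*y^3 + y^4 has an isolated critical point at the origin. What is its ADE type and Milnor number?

The Hessian of f at 0 has rank 1. Corank 1: A-series; mu = 3 gives A_3.

Type A3, Milnor number mu = 3.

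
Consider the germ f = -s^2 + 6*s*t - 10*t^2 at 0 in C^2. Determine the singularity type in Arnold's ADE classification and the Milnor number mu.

Type A_1, Milnor number mu = 1.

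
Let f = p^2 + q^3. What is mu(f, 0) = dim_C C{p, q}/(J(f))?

The Hessian of f at 0 is [[2, 0], [0, 0]] with rank 1, so corank 1. A Groebner basis of the Jacobian ideal J(f) in C{p,q} is {q^2, p}; counting standard monomials gives mu = 2. Corank 1: A-series; mu = 2 gives A_2.

2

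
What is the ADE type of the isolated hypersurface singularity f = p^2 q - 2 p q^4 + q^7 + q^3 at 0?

D_4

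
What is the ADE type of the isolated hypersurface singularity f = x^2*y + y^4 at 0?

D_5

The Hessian of f at 0 has rank 0. Corank 2; j^3 = x^2*y has shape L^2 M (L != M), so D-series; mu = 5 gives D_5.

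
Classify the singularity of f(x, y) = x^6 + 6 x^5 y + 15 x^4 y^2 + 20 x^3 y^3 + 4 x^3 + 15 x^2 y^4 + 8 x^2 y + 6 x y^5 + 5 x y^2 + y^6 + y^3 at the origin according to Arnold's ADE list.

The Hessian of f at 0 is [[0, 0], [0, 0]] with rank 0, so corank 2. A Groebner basis of the Jacobian ideal J(f) in C{x,y} is {-32*x*y/3 + y^5 - 16*y^2/3, x*y^2 + y^3/2, x^2 + 3*x*y/2 + y^2/2}; counting standard monomials gives mu = 7. Corank 2; j^3 = (x + y)*(2*x + y)^2 has shape L^2 M (L != M), so D-series; mu = 7 gives D_7.

D_{7}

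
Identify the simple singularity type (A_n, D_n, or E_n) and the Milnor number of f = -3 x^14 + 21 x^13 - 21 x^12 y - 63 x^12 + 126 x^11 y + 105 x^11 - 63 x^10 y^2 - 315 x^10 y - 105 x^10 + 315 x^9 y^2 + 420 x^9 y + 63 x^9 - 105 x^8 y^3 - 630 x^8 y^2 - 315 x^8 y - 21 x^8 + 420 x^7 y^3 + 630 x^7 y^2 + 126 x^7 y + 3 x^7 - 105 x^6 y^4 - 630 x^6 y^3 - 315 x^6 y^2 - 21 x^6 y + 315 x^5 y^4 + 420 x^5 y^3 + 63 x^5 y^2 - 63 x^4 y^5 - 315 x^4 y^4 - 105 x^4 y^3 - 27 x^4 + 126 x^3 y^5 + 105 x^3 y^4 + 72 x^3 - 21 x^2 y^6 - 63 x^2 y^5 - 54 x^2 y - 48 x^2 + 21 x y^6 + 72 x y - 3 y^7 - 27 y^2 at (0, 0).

Type A_6, Milnor number mu = 6.

The Hessian of f at 0 has rank 1. Corank 1: A-series; mu = 6 gives A_6.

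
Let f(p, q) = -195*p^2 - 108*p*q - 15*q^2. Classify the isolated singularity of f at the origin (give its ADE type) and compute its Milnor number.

Type A1, Milnor number mu = 1.

The Hessian of f at 0 has rank 2. Corank 0: nondegenerate Morse point, so A_1.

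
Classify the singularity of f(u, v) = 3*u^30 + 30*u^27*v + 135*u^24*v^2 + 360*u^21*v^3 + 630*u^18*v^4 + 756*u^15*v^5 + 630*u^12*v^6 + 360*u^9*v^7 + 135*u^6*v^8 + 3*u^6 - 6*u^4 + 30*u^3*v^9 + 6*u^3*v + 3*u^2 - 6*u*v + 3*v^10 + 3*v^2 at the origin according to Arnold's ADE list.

A_{9}

The Hessian of f at 0 is [[6, -6], [-6, 6]] with rank 1, so corank 1. A Groebner basis of the Jacobian ideal J(f) in C{u,v} is {-4*u*v^2 + u + v^5 + 3*v^3 - v, u^2/2 + u*v^3 - 3*u*v/2 - v^4/2 + v^2, u^3 - u + v, u^2*v - u*v^2 - u/3 + v^3/3 + v/3}; counting standard monomials gives mu = 9. Corank 1: A-series; mu = 9 gives A_9.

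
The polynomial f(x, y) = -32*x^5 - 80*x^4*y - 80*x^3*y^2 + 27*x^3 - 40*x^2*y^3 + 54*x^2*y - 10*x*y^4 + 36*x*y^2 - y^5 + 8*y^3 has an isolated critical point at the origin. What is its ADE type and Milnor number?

The Hessian of f at 0 is [[0, 0], [0, 0]] with rank 0, so corank 2. A Groebner basis of the Jacobian ideal J(f) in C{x,y} is {y^5, x*y^3 + 5*y^4/8, x^2 + 4*x*y/3 + 4*y^2/9}; counting standard monomials gives mu = 8. Corank 2; j^3 = (3*x + 2*y)^3 is a perfect cube, so E-series; the 5-jet and mu = 8 give E_8.

Type E_8, Milnor number mu = 8.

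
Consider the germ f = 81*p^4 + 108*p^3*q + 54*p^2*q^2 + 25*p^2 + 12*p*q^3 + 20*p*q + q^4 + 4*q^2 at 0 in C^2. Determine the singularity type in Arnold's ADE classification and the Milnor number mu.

The Hessian of f at 0 has rank 1. Corank 1: A-series; mu = 3 gives A_3.

Type A3, Milnor number mu = 3.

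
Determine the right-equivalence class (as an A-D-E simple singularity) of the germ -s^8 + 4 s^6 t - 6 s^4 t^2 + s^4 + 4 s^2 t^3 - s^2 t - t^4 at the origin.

D_{5}

The Hessian of f at 0 has rank 0. Corank 2; j^3 = -s^2*t has shape L^2 M (L != M), so D-series; mu = 5 gives D_5.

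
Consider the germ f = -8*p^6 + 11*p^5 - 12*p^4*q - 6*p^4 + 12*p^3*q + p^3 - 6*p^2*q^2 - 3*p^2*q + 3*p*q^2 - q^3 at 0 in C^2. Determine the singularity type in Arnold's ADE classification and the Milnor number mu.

Type E_8, Milnor number mu = 8.

The Hessian of f at 0 has rank 0. Corank 2; j^3 = (p - q)^3 is a perfect cube, so E-series; the 5-jet and mu = 8 give E_8.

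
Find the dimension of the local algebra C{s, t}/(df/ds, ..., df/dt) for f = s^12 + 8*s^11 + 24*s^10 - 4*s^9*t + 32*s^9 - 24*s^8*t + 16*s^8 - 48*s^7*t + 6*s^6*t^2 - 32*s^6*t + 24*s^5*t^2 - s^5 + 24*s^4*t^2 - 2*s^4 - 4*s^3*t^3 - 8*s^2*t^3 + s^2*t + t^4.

The Hessian of f at 0 is [[0, 0], [0, 0]] with rank 0, so corank 2. A Groebner basis of the Jacobian ideal J(f) in C{s,t} is {s^3, s^2/4 + t^3, s*t}; counting standard monomials gives mu = 5. Corank 2; j^3 = s^2*t has shape L^2 M (L != M), so D-series; mu = 5 gives D_5.

5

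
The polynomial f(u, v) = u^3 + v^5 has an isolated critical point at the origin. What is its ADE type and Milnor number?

The Hessian of f at 0 has rank 0. Corank 2; j^3 = u^3 is a perfect cube, so E-series; the 5-jet and mu = 8 give E_8.

Type E_{8}, Milnor number mu = 8.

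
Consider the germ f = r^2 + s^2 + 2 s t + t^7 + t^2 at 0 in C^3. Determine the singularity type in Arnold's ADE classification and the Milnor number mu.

Type A_{6}, Milnor number mu = 6.

The Hessian of f at 0 has rank 2. Corank 1: A-series; mu = 6 gives A_6.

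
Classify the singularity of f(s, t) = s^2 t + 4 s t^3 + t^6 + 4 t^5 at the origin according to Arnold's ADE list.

The Hessian of f at 0 has rank 0. Corank 2; j^3 = s^2*t has shape L^2 M (L != M), so D-series; mu = 7 gives D_7.

D_7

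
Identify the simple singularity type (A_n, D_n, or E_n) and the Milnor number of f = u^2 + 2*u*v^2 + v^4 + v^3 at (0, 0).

Type A_{2}, Milnor number mu = 2.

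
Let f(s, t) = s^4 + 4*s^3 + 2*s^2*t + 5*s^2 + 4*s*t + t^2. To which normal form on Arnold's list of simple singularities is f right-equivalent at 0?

The Hessian of f at 0 has rank 2. Corank 0: nondegenerate Morse point, so A_1.

A_{1}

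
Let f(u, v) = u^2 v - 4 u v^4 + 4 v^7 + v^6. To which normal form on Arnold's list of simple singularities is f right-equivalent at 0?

The Hessian of f at 0 has rank 0. Corank 2; j^3 = u^2*v has shape L^2 M (L != M), so D-series; mu = 7 gives D_7.

D_{7}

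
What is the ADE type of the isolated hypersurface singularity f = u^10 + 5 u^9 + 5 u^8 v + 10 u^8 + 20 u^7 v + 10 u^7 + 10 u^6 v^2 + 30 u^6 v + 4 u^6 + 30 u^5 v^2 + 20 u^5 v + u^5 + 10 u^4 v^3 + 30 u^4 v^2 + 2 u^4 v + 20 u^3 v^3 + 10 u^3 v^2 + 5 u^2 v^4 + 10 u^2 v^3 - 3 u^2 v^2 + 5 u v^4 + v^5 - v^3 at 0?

E_{8}

The Hessian of f at 0 is [[0, 0], [0, 0]] with rank 0, so corank 2. A Groebner basis of the Jacobian ideal J(f) in C{u,v} is {u^4 - 2*u*v^2, u^2*v + u*v^2 + v^2/2, v^3}; counting standard monomials gives mu = 8. Corank 2; j^3 = -v^3 is a perfect cube, so E-series; the 5-jet and mu = 8 give E_8.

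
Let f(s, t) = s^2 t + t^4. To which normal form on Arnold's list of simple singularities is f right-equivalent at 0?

D_{5}

The Hessian of f at 0 has rank 0. Corank 2; j^3 = s^2*t has shape L^2 M (L != M), so D-series; mu = 5 gives D_5.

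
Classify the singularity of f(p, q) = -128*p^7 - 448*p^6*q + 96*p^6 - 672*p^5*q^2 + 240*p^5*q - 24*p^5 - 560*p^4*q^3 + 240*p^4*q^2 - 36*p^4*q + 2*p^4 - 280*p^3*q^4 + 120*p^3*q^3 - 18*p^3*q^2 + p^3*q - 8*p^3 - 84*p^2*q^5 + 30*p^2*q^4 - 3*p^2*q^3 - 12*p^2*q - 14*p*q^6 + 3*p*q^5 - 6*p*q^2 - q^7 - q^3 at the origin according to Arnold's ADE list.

E_7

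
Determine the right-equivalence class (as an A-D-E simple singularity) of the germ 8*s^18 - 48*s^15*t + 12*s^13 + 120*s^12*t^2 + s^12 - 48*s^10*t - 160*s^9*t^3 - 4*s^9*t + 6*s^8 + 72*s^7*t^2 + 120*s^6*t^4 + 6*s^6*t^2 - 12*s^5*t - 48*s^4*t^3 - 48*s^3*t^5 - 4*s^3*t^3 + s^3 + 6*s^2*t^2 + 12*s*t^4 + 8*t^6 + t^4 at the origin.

E_6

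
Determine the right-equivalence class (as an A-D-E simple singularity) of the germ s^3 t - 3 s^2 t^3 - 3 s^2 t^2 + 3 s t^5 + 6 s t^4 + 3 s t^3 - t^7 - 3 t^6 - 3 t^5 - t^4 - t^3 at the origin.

E_{7}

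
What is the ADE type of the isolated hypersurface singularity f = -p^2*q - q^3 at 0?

D_{4}

The Hessian of f at 0 has rank 0. Corank 2; j^3 = -q*(p^2 + q^2) splits into three distinct lines over C (the quadratic factor has nonzero discriminant), so D_4.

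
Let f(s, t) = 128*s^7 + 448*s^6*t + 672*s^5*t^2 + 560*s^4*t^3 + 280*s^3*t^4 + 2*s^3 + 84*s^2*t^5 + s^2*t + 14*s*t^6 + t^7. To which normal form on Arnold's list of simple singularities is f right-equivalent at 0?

The Hessian of f at 0 is [[0, 0], [0, 0]] with rank 0, so corank 2. A Groebner basis of the Jacobian ideal J(f) in C{s,t} is {-s*t/14 + t^6, s*t^2, s^2 + s*t/2}; counting standard monomials gives mu = 8. Corank 2; j^3 = s^2*(2*s + t) has shape L^2 M (L != M), so D-series; mu = 8 gives D_8.

D8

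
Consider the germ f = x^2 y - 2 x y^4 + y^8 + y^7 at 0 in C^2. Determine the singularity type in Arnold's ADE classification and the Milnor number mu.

Type D9, Milnor number mu = 9.

The Hessian of f at 0 has rank 0. Corank 2; j^3 = x^2*y has shape L^2 M (L != M), so D-series; mu = 9 gives D_9.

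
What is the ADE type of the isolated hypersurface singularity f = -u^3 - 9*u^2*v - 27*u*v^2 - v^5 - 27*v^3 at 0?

E_{8}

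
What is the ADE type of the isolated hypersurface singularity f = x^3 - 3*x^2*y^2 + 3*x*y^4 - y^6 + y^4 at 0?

E6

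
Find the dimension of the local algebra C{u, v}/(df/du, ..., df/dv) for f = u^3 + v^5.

The Hessian of f at 0 has rank 0. Corank 2; j^3 = u^3 is a perfect cube, so E-series; the 5-jet and mu = 8 give E_8.

8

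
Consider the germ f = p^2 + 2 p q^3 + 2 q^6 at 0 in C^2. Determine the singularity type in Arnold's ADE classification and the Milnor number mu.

Type A_5, Milnor number mu = 5.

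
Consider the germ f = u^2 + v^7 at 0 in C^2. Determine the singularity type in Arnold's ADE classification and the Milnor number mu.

The Hessian of f at 0 has rank 1. Corank 1: A-series; mu = 6 gives A_6.

Type A6, Milnor number mu = 6.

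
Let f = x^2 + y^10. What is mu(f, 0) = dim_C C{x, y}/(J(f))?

9

The Hessian of f at 0 has rank 1. Corank 1: A-series; mu = 9 gives A_9.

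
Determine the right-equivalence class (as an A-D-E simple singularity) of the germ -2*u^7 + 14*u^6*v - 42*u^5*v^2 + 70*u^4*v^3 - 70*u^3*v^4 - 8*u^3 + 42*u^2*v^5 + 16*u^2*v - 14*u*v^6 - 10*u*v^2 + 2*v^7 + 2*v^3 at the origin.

D_{8}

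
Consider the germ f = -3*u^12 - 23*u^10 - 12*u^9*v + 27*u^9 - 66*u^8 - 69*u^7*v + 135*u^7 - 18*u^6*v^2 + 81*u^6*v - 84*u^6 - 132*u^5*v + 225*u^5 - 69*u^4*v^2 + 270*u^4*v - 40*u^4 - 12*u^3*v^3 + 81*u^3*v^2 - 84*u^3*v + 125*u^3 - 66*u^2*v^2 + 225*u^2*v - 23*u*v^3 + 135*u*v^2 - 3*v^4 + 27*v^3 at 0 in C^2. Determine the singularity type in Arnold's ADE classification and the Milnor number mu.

Type E7, Milnor number mu = 7.

The Hessian of f at 0 has rank 0. Corank 2; j^3 = (5*u + 3*v)^3 is a perfect cube, so E-series; the 4-jet and mu = 7 give E_7.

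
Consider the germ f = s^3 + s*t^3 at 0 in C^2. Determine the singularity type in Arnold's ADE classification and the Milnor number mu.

Type E7, Milnor number mu = 7.

The Hessian of f at 0 is [[0, 0], [0, 0]] with rank 0, so corank 2. A Groebner basis of the Jacobian ideal J(f) in C{s,t} is {s^3, s*t^2, 3*s^2 + t^3}; counting standard monomials gives mu = 7. Corank 2; j^3 = s^3 is a perfect cube, so E-series; the 4-jet and mu = 7 give E_7.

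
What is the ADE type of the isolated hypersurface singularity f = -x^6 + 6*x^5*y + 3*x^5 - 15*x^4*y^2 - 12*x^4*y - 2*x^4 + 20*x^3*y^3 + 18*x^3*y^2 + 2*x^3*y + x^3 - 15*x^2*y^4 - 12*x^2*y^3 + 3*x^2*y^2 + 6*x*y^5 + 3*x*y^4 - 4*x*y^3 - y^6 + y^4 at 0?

E6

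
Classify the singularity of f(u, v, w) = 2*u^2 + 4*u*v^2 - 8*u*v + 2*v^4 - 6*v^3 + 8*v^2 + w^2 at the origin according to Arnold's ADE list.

A_{2}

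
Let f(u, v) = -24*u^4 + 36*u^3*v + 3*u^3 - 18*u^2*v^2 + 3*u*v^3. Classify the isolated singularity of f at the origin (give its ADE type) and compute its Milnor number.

The Hessian of f at 0 has rank 0. Corank 2; j^3 = 3*u^3 is a perfect cube, so E-series; the 4-jet and mu = 7 give E_7.

Type E_7, Milnor number mu = 7.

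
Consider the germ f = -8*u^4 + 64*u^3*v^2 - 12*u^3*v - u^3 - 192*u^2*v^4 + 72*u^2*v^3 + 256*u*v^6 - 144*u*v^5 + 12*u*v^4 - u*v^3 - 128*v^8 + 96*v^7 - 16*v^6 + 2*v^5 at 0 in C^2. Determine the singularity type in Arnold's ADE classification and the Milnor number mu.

The Hessian of f at 0 is [[0, 0], [0, 0]] with rank 0, so corank 2. A Groebner basis of the Jacobian ideal J(f) in C{u,v} is {-u^2/8 + v^4 - v^3/24, u^3, u^2*v + u^2/24 + v^3/72, -5*u^2/12 + u*v^2 - 5*v^3/36}; counting standard monomials gives mu = 7. Corank 2; j^3 = -u^3 is a perfect cube, so E-series; the 4-jet and mu = 7 give E_7.

Type E_7, Milnor number mu = 7.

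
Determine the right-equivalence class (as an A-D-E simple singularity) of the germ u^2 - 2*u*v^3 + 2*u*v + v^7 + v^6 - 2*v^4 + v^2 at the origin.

The Hessian of f at 0 has rank 1. Corank 1: A-series; mu = 6 gives A_6.

A_6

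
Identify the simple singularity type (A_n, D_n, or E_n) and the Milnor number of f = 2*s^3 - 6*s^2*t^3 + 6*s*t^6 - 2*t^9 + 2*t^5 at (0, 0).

Type E_{8}, Milnor number mu = 8.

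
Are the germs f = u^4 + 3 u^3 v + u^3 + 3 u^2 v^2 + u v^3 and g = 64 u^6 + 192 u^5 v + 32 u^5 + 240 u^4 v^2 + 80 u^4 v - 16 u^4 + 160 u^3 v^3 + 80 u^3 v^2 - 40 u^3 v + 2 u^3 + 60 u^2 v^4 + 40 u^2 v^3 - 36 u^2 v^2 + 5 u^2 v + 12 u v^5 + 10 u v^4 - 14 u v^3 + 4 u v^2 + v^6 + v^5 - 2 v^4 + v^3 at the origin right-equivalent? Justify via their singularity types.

The Hessian of f at 0 is [[0, 0], [0, 0]] with rank 0, so corank 2. A Groebner basis of the Jacobian ideal J(f) in C{u,v} is {3*u^2 + v^4 + v^3, u^3, u^2*v - u^2 - v^3/3, 2*u^2 + u*v^2 + 2*v^3/3}; counting standard monomials gives mu = 7. Corank 2; j^3 = u^3 is a perfect cube, so E-series; the 4-jet and mu = 7 give E_7. The Hessian of g at 0 is [[0, 0], [0, 0]] with rank 0, so corank 2. A Groebner basis of the Jacobian ideal J(g) in C{u,v} is {-4*u^2/3 - 11*u*v/4 + v^4 + v^3/12 - 17*v^2/12, u^3 - 3*u^2/2 - 21*u*v/8 + 5*v^3/8 - 9*v^2/8, u^2*v + 7*u^2/6 + 17*u*v/8 - 19*v^3/24 + 23*v^2/24, -2*u^2/3 + u*v^2 - 5*u*v/4 + 11*v^3/12 - 7*v^2/12}; counting standard monomials gives mu = 7. Corank 2; j^3 = (u + v)^2*(2*u + v) has shape L^2 M (L != M), so D-series; mu = 7 gives D_7. f is E_7 but g is D_7, hence not right-equivalent.

No.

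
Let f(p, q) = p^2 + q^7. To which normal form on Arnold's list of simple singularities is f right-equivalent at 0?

A_{6}

The Hessian of f at 0 is [[2, 0], [0, 0]] with rank 1, so corank 1. A Groebner basis of the Jacobian ideal J(f) in C{p,q} is {q^6, p}; counting standard monomials gives mu = 6. Corank 1: A-series; mu = 6 gives A_6.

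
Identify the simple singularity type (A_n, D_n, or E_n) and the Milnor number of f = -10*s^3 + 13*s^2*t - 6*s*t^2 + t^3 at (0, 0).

Type D_{4}, Milnor number mu = 4.

The Hessian of f at 0 has rank 0. Corank 2; j^3 = -(2*s - t)*(5*s^2 - 4*s*t + t^2) splits into three distinct lines over C (the quadratic factor has nonzero discriminant), so D_4.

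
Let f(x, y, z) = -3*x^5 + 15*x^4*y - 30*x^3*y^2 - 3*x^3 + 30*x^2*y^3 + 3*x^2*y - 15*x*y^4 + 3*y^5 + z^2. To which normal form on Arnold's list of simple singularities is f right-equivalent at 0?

D_6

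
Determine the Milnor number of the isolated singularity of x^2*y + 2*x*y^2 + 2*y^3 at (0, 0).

4

The Hessian of f at 0 has rank 0. Corank 2; j^3 = y*(x^2 + 2*x*y + 2*y^2) splits into three distinct lines over C (the quadratic factor has nonzero discriminant), so D_4.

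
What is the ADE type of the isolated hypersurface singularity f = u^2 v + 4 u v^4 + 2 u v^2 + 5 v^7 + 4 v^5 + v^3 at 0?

D_{8}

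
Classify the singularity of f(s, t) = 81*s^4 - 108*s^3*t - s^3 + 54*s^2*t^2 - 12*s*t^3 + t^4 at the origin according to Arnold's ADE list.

E_6

The Hessian of f at 0 has rank 0. Corank 2; j^3 = -s^3 is a perfect cube, so E-series; the 4-jet and mu = 6 give E_6.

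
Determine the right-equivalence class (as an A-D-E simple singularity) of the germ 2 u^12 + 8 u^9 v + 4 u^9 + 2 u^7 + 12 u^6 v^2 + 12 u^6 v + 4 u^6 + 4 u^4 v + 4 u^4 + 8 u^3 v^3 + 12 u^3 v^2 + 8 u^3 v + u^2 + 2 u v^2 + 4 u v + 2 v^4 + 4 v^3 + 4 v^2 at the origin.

A_{3}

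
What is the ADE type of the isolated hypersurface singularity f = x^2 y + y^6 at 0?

D7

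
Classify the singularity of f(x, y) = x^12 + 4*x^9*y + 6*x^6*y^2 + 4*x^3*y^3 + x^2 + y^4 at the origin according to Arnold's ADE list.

The Hessian of f at 0 has rank 1. Corank 1: A-series; mu = 3 gives A_3.

A_{3}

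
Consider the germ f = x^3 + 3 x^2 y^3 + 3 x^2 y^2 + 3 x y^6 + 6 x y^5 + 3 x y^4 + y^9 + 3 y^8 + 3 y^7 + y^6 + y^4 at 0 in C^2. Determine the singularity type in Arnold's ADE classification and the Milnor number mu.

The Hessian of f at 0 has rank 0. Corank 2; j^3 = x^3 is a perfect cube, so E-series; the 4-jet and mu = 6 give E_6.

Type E_6, Milnor number mu = 6.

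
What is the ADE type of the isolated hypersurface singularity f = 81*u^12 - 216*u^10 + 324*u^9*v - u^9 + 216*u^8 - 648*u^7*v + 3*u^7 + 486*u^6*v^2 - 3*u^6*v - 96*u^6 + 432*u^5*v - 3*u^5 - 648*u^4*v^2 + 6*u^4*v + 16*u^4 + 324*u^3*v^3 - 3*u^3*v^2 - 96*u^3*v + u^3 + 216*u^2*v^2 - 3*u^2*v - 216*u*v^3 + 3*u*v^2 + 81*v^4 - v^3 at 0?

The Hessian of f at 0 has rank 0. Corank 2; j^3 = (u - v)^3 is a perfect cube, so E-series; the 4-jet and mu = 6 give E_6.

E6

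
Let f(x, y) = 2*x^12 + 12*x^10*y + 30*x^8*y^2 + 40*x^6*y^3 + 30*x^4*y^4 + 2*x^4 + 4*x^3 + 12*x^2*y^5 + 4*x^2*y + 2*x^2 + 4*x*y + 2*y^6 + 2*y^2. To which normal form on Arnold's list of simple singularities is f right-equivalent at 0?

A_{5}

The Hessian of f at 0 is [[4, 4], [4, 4]] with rank 1, so corank 1. A Groebner basis of the Jacobian ideal J(f) in C{x,y} is {x*y^2 - 3*x*y + x - 2*y^2 + y, 5*x*y - 2*x + y^3 + 3*y^2 - 2*y, x^2 + x + y}; counting standard monomials gives mu = 5. Corank 1: A-series; mu = 5 gives A_5.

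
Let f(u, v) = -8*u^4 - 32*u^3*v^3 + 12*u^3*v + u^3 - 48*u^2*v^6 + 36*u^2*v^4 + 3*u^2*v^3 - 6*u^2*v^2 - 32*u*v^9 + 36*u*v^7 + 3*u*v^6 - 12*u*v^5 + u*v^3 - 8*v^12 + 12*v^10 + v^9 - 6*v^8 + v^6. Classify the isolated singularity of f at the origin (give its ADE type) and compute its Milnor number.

The Hessian of f at 0 has rank 0. Corank 2; j^3 = u^3 is a perfect cube, so E-series; the 4-jet and mu = 7 give E_7.

Type E_7, Milnor number mu = 7.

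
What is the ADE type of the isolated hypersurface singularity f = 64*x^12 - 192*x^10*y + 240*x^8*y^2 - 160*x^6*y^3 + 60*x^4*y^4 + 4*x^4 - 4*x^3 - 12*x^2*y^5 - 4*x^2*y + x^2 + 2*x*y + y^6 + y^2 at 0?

A_{5}

The Hessian of f at 0 has rank 1. Corank 1: A-series; mu = 5 gives A_5.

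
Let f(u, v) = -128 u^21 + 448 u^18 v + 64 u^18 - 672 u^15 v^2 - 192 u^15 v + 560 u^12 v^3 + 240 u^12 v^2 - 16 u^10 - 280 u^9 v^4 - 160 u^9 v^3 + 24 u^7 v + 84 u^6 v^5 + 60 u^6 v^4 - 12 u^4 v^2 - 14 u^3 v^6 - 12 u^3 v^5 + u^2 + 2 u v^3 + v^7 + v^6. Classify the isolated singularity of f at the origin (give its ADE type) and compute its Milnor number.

Type A6, Milnor number mu = 6.

The Hessian of f at 0 has rank 1. Corank 1: A-series; mu = 6 gives A_6.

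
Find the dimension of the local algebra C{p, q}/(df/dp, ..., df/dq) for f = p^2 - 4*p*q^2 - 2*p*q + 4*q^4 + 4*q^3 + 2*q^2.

1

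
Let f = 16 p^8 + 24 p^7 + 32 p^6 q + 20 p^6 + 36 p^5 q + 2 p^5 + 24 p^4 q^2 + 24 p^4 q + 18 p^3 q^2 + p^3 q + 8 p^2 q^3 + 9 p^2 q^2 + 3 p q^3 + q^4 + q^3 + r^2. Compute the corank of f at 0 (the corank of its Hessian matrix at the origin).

Hessian at 0 has rank 1.

2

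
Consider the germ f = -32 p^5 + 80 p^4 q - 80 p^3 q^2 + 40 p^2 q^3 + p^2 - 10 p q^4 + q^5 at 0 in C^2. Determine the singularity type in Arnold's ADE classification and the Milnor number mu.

Type A4, Milnor number mu = 4.

The Hessian of f at 0 has rank 1. Corank 1: A-series; mu = 4 gives A_4.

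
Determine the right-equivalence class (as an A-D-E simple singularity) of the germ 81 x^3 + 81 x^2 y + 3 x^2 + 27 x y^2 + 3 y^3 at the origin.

A_{2}

The Hessian of f at 0 has rank 1. Corank 1: A-series; mu = 2 gives A_2.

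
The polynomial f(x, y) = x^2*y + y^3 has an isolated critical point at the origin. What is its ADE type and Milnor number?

Type D_{4}, Milnor number mu = 4.

The Hessian of f at 0 is [[0, 0], [0, 0]] with rank 0, so corank 2. A Groebner basis of the Jacobian ideal J(f) in C{x,y} is {y^3, x^2 + 3*y^2, x*y}; counting standard monomials gives mu = 4. Corank 2; j^3 = y*(x^2 + y^2) splits into three distinct lines over C (the quadratic factor has nonzero discriminant), so D_4.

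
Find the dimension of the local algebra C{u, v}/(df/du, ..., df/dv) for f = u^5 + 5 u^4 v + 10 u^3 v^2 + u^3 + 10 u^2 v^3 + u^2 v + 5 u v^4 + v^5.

6

The Hessian of f at 0 has rank 0. Corank 2; j^3 = u^2*(u + v) has shape L^2 M (L != M), so D-series; mu = 6 gives D_6.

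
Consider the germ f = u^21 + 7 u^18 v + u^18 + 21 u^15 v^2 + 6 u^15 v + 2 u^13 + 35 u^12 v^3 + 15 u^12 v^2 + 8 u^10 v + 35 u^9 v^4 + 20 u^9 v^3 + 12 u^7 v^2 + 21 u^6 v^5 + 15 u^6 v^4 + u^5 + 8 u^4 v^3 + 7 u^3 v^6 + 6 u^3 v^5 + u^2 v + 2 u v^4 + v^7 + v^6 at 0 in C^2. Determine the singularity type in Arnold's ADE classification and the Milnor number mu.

The Hessian of f at 0 has rank 0. Corank 2; j^3 = u^2*v has shape L^2 M (L != M), so D-series; mu = 7 gives D_7.

Type D_{7}, Milnor number mu = 7.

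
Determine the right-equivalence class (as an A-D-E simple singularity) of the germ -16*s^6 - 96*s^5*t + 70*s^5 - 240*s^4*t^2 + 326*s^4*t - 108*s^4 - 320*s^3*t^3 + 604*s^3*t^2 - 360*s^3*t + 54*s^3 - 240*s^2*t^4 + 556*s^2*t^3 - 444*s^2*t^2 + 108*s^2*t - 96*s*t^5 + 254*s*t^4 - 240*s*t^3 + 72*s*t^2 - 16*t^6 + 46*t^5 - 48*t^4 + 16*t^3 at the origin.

E_{8}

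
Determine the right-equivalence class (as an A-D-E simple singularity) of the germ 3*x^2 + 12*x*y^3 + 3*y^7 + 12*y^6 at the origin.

A_{6}

The Hessian of f at 0 has rank 1. Corank 1: A-series; mu = 6 gives A_6.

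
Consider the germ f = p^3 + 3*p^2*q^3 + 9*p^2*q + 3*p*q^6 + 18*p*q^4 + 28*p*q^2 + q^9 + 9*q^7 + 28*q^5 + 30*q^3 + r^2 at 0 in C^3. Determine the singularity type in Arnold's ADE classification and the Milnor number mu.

The Hessian of f at 0 has rank 1. Corank 2; j^3 = (p + 3*q)*(p^2 + 6*p*q + 10*q^2) splits into three distinct lines over C (the quadratic factor has nonzero discriminant), so D_4.

Type D_{4}, Milnor number mu = 4.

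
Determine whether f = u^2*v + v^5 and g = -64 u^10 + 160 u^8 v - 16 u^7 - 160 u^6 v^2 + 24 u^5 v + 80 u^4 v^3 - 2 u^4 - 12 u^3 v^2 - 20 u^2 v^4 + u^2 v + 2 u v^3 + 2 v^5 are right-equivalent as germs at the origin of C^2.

Yes.

The Hessian of f at 0 is [[0, 0], [0, 0]] with rank 0, so corank 2. A Groebner basis of the Jacobian ideal J(f) in C{u,v} is {u^2/5 + v^4, u^3, u*v}; counting standard monomials gives mu = 6. Corank 2; j^3 = u^2*v has shape L^2 M (L != M), so D-series; mu = 6 gives D_6. The Hessian of g at 0 is [[0, 0], [0, 0]] with rank 0, so corank 2. A Groebner basis of the Jacobian ideal J(g) in C{u,v} is {u^3, u^2*v, -u^2/4 + u*v^2, u*v + v^3}; counting standard monomials gives mu = 6. Corank 2; j^3 = u^2*v has shape L^2 M (L != M), so D-series; mu = 6 gives D_6. Both have type D_6, hence right-equivalent.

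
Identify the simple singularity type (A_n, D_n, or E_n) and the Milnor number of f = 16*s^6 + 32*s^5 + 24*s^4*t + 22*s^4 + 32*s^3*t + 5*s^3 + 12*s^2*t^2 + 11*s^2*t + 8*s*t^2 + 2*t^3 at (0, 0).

The Hessian of f at 0 has rank 0. Corank 2; j^3 = (s + t)*(5*s^2 + 6*s*t + 2*t^2) splits into three distinct lines over C (the quadratic factor has nonzero discriminant), so D_4.

Type D_{4}, Milnor number mu = 4.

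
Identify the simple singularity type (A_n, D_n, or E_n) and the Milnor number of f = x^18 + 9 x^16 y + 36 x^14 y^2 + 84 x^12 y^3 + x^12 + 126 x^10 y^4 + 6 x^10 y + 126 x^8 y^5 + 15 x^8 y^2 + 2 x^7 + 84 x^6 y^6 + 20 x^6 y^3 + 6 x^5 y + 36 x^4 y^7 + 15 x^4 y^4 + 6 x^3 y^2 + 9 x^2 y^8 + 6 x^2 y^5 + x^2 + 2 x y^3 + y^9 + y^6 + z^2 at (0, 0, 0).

The Hessian of f at 0 has rank 2. Corank 1: A-series; mu = 8 gives A_8.

Type A_8, Milnor number mu = 8.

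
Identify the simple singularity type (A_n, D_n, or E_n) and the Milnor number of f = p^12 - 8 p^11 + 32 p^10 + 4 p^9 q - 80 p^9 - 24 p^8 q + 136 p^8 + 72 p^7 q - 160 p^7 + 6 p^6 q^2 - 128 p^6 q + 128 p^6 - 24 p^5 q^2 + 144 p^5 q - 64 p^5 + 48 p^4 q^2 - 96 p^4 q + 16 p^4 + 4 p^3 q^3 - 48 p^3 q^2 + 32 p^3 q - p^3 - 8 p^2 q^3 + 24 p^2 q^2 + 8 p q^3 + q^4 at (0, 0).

Type E_{6}, Milnor number mu = 6.

The Hessian of f at 0 has rank 0. Corank 2; j^3 = -p^3 is a perfect cube, so E-series; the 4-jet and mu = 6 give E_6.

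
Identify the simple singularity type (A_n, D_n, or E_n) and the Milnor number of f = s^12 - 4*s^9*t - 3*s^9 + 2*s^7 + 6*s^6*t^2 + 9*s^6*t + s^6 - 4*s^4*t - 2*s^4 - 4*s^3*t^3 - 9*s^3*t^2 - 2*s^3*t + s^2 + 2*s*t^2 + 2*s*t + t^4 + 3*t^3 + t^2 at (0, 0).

The Hessian of f at 0 is [[2, 2], [2, 2]] with rank 1, so corank 1. A Groebner basis of the Jacobian ideal J(f) in C{s,t} is {t^2, s + t}; counting standard monomials gives mu = 2. Corank 1: A-series; mu = 2 gives A_2.

Type A2, Milnor number mu = 2.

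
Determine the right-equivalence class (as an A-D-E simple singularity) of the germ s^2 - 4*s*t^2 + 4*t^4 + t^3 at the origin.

The Hessian of f at 0 is [[2, 0], [0, 0]] with rank 1, so corank 1. A Groebner basis of the Jacobian ideal J(f) in C{s,t} is {t^2, s}; counting standard monomials gives mu = 2. Corank 1: A-series; mu = 2 gives A_2.

A_{2}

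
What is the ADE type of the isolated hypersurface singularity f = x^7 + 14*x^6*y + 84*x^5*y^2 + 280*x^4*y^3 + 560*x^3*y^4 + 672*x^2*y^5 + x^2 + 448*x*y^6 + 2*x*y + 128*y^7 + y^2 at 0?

The Hessian of f at 0 has rank 1. Corank 1: A-series; mu = 6 gives A_6.

A6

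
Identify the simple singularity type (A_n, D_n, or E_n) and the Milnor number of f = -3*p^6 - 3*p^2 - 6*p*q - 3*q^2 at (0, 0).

The Hessian of f at 0 has rank 1. Corank 1: A-series; mu = 5 gives A_5.

Type A_5, Milnor number mu = 5.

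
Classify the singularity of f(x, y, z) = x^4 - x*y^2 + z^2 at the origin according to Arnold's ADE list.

D5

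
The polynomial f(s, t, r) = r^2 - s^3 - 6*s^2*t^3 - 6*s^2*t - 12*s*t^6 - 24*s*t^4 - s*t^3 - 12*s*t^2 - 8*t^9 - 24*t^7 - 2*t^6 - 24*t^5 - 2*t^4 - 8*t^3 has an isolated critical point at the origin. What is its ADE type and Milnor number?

The Hessian of f at 0 is [[0, 0, 0], [0, 0, 0], [0, 0, 2]] with rank 1, so corank 2. A Groebner basis of the Jacobian ideal J(f) in C{s,t,r} is {s^3 + 6*s^2*t + 48*s^2 + 192*s*t + 192*t^2, -6*s^2 + s*t^2 - 24*s*t - 24*t^2, 3*s^2 + 12*s*t + t^3 + 12*t^2, r}; counting standard monomials gives mu = 7. Corank 2; j^3 = -(s + 2*t)^3 is a perfect cube, so E-series; the 4-jet and mu = 7 give E_7.

Type E_7, Milnor number mu = 7.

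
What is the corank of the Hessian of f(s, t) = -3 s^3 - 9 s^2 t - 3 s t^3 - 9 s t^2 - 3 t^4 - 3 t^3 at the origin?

Hessian at 0 has rank 0.

2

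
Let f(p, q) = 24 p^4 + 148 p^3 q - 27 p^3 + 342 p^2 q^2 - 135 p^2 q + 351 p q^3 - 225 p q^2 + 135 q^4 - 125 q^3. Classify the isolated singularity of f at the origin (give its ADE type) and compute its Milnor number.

The Hessian of f at 0 has rank 0. Corank 2; j^3 = -(3*p + 5*q)^3 is a perfect cube, so E-series; the 4-jet and mu = 7 give E_7.

Type E7, Milnor number mu = 7.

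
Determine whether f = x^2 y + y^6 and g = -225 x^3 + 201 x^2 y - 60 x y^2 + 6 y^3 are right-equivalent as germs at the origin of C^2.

No.

The Hessian of f at 0 has rank 0. Corank 2; j^3 = x^2*y has shape L^2 M (L != M), so D-series; mu = 7 gives D_7. The Hessian of g at 0 has rank 0. Corank 2; j^3 = -3*(3*x - y)*(25*x^2 - 14*x*y + 2*y^2) splits into three distinct lines over C (the quadratic factor has nonzero discriminant), so D_4. f is D_7 but g is D_4, hence not right-equivalent.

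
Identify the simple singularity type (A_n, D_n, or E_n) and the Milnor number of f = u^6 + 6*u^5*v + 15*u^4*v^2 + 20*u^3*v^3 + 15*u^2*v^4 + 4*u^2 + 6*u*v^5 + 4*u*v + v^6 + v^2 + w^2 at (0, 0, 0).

Type A_5, Milnor number mu = 5.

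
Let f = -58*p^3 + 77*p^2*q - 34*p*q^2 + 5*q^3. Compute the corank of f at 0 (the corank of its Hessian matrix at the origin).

2

The Hessian at 0 is [[0, 0], [0, 0]] of rank 0; hence corank 2.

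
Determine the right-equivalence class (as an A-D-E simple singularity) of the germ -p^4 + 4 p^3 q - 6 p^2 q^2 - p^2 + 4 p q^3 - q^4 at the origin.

The Hessian of f at 0 has rank 1. Corank 1: A-series; mu = 3 gives A_3.

A_3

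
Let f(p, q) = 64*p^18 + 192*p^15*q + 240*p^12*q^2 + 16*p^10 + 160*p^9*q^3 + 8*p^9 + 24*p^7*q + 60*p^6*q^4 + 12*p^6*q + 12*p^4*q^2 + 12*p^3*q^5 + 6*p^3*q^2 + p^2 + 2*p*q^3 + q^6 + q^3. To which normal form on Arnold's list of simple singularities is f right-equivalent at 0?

A_2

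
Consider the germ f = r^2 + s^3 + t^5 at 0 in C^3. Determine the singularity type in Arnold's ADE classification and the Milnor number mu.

Type E_{8}, Milnor number mu = 8.

The Hessian of f at 0 is [[0, 0, 0], [0, 0, 0], [0, 0, 2]] with rank 1, so corank 2. A Groebner basis of the Jacobian ideal J(f) in C{s,t,r} is {t^4, s^2, r}; counting standard monomials gives mu = 8. Corank 2; j^3 = s^3 is a perfect cube, so E-series; the 5-jet and mu = 8 give E_8.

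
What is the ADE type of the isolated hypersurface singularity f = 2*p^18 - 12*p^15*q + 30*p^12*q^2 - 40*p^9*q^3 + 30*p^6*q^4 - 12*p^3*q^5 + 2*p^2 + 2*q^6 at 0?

A_5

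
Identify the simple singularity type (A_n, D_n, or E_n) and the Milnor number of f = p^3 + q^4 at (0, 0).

Type E_{6}, Milnor number mu = 6.

The Hessian of f at 0 has rank 0. Corank 2; j^3 = p^3 is a perfect cube, so E-series; the 4-jet and mu = 6 give E_6.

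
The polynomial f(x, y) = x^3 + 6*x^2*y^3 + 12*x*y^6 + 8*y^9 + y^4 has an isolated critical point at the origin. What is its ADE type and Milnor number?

Type E_{6}, Milnor number mu = 6.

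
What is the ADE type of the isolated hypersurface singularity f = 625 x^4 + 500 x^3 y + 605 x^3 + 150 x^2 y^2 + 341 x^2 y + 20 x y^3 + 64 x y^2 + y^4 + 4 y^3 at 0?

The Hessian of f at 0 has rank 0. Corank 2; j^3 = (5*x + y)*(11*x + 2*y)^2 has shape L^2 M (L != M), so D-series; mu = 5 gives D_5.

D5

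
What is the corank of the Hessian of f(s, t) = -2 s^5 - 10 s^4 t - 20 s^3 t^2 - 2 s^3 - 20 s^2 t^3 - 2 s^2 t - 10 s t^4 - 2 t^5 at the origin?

The Hessian at 0 is [[0, 0], [0, 0]] of rank 0; hence corank 2.

2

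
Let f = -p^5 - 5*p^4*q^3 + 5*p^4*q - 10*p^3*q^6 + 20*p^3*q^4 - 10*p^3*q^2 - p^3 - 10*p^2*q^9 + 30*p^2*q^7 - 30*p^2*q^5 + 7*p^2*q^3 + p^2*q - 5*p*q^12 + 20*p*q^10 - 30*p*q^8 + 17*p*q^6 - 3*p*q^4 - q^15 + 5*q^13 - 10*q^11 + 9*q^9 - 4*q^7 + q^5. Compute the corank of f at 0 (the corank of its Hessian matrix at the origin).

Hessian at 0 has rank 0.

2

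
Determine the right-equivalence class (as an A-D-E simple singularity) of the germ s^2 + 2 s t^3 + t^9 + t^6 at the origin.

The Hessian of f at 0 is [[2, 0], [0, 0]] with rank 1, so corank 1. A Groebner basis of the Jacobian ideal J(f) in C{s,t} is {s^2*t^2, s^3, s + t^3}; counting standard monomials gives mu = 8. Corank 1: A-series; mu = 8 gives A_8.

A_{8}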